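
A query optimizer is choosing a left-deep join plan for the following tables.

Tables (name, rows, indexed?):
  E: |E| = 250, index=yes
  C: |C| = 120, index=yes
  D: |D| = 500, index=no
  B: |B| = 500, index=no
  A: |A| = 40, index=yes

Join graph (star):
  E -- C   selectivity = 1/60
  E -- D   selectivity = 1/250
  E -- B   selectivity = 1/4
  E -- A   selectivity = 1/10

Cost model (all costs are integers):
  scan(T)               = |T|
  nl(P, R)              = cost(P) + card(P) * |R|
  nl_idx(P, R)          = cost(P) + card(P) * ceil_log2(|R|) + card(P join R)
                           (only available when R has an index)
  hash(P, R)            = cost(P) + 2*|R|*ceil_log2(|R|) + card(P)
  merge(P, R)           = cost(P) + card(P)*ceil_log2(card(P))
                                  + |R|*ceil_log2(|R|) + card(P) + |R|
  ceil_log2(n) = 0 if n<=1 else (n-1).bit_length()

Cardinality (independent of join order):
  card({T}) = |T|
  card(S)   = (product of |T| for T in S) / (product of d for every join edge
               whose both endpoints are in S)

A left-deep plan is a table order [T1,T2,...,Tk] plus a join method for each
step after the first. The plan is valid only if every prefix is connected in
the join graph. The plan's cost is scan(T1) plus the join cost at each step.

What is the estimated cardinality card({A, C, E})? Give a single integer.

2000

Tables in S: A(40), C(120), E(250)
Edges inside S: E-C(d=60), E-A(d=10)
numerator = 40 * 120 * 250 = 1200000
denominator = 60 * 10 = 600
card(S) = 1200000 / 600 = 2000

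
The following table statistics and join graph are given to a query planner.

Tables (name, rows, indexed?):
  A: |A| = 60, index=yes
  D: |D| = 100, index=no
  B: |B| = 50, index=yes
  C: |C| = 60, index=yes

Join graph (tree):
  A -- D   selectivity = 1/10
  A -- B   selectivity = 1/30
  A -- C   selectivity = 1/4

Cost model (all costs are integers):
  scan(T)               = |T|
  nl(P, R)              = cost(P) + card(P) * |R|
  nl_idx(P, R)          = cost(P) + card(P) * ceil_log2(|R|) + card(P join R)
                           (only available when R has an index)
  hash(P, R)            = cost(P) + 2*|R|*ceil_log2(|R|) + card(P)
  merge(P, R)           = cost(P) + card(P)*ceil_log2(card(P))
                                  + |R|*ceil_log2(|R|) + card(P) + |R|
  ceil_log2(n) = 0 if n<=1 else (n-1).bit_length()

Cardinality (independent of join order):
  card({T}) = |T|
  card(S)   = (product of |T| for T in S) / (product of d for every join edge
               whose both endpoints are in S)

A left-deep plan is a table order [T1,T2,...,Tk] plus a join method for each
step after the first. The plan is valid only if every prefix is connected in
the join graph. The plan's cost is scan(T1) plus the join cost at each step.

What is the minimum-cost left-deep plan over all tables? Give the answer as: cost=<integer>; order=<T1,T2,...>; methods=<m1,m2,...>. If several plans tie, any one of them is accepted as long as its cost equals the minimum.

cost=3670; order=B,A,D,C; methods=nl_idx,hash,hash

Selinger DP (subsets sized 1..n):
  {A}: scan cost=60, card=60
  {D}: scan cost=100, card=100
  {B}: scan cost=50, card=50
  {C}: scan cost=60, card=60
  {AD}: card=600; try (A,hash)→920, (D,merge)→1280, (A,nl_idx)→1300, (A,merge)→1320, (D,hash)→1520, (D,nl)→6060 …(+1); best=920 via (A,hash)
  {AB}: card=100; try (A,nl_idx)→450, (B,nl_idx)→520, (B,hash)→720, (A,hash)→820, (A,merge)→820, (B,merge)→830 …(+2); best=450 via (A,nl_idx)
  {AC}: card=900; try (C,hash)→840, (A,hash)→840, (C,merge)→900, (A,merge)→900, (C,nl_idx)→1320, (A,nl_idx)→1320 …(+2); best=840 via (C,hash)
  {ABD}: card=1000; try (D,hash)→1950, (D,merge)→2050, (B,hash)→2120, (B,nl_idx)→5520, (B,merge)→7870, (D,nl)→10450 …(+1); best=1950 via (D,hash)
  {ACD}: card=9000; try (C,hash)→2240, (D,hash)→3140, (C,merge)→7940, (D,merge)→11540, (C,nl_idx)→13520, (C,nl)→36920 …(+1); best=2240 via (C,hash)
  {ABC}: card=1500; try (C,hash)→1270, (C,merge)→1670, (B,hash)→2340, (C,nl_idx)→2550, (C,nl)→6450, (B,nl_idx)→7740 …(+2); best=1270 via (C,hash)
  {ABCD}: card=15000; try (C,hash)→3670, (D,hash)→4170, (B,hash)→11840, (C,merge)→13370, (D,merge)→20070, (C,nl_idx)→22950 …(+5); best=3670 via (C,hash)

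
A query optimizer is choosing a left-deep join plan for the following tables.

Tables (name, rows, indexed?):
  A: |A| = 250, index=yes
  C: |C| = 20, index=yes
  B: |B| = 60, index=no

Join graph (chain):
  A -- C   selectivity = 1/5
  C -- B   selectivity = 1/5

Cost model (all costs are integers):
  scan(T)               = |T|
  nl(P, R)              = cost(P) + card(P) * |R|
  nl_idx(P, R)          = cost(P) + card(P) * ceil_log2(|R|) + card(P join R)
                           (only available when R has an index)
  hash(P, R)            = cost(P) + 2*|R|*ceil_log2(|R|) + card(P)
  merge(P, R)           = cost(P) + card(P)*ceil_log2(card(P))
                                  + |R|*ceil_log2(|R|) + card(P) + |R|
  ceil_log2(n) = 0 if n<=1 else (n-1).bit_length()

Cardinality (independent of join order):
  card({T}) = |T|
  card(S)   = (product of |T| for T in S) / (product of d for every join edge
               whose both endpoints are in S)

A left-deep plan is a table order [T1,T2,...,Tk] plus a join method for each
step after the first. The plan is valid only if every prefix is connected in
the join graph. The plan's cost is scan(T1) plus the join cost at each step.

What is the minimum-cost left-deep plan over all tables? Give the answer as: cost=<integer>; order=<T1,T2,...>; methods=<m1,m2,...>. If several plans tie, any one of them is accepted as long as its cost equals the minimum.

Selinger DP (subsets sized 1..n):
  {A}: scan cost=250, card=250
  {C}: scan cost=20, card=20
  {B}: scan cost=60, card=60
  {AC}: card=1000; try (C,hash)→700, (A,nl_idx)→1180, (A,merge)→2390, (C,nl_idx)→2500, (C,merge)→2620, (A,hash)→4040 …(+2); best=700 via (C,hash)
  {BC}: card=240; try (C,hash)→320, (B,merge)→560, (C,merge)→600, (C,nl_idx)→600, (B,hash)→760, (B,nl)→1220 …(+1); best=320 via (C,hash)
  {ABC}: card=12000; try (B,hash)→2420, (A,hash)→4560, (A,merge)→4730, (B,merge)→12120, (A,nl_idx)→14240, (A,nl)→60320 …(+1); best=2420 via (B,hash)

cost=2420; order=A,C,B; methods=hash,hash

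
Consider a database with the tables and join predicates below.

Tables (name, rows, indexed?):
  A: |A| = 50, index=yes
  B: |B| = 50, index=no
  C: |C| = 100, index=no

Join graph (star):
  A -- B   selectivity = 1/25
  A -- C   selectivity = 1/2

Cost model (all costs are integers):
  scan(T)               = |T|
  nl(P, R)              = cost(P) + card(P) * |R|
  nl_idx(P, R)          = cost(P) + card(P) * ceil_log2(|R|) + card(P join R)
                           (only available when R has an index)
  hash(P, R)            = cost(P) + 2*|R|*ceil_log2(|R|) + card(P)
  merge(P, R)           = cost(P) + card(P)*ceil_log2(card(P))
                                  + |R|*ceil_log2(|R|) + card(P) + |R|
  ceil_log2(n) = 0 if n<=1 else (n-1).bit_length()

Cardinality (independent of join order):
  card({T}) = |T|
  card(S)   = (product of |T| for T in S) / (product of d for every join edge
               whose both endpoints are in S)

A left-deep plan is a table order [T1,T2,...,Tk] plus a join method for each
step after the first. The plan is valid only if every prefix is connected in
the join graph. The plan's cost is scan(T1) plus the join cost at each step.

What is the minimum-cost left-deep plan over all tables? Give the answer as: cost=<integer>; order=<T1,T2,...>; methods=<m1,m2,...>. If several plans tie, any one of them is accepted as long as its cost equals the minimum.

Selinger DP (subsets sized 1..n):
  {A}: scan cost=50, card=50
  {B}: scan cost=50, card=50
  {C}: scan cost=100, card=100
  {AB}: card=100; try (A,nl_idx)→450, (B,hash)→700, (A,hash)→700, (B,merge)→750, (A,merge)→750, (B,nl)→2550 …(+1); best=450 via (A,nl_idx)
  {AC}: card=2500; try (A,hash)→800, (C,merge)→1200, (A,merge)→1250, (C,hash)→1500, (A,nl_idx)→3200, (C,nl)→5050 …(+1); best=800 via (A,hash)
  {ABC}: card=5000; try (C,hash)→1950, (C,merge)→2050, (B,hash)→3900, (C,nl)→10450, (B,merge)→33650, (B,nl)→125800; best=1950 via (C,hash)

cost=1950; order=B,A,C; methods=nl_idx,hash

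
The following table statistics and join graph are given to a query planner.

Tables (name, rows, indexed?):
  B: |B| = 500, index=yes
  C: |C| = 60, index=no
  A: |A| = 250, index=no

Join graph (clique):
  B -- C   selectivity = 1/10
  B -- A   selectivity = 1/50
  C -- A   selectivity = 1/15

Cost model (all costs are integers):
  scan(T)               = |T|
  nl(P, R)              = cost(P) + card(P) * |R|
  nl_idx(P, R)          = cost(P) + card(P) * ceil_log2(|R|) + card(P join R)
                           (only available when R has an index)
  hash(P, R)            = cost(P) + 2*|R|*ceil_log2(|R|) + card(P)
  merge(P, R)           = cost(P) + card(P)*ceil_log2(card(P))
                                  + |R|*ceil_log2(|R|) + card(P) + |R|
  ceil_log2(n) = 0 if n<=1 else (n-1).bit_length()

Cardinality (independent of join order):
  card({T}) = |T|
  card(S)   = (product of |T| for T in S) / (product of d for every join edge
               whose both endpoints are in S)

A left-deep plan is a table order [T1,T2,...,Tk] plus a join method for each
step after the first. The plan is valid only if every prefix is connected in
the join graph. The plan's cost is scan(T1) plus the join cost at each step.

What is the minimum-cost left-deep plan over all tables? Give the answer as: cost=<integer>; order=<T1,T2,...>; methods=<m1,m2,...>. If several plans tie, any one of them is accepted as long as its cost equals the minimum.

Selinger DP (subsets sized 1..n):
  {B}: scan cost=500, card=500
  {C}: scan cost=60, card=60
  {A}: scan cost=250, card=250
  {BC}: card=3000; try (C,hash)→1720, (B,nl_idx)→3600, (B,merge)→5480, (C,merge)→5920, (B,hash)→9120, (B,nl)→30060 …(+1); best=1720 via (C,hash)
  {AB}: card=2500; try (B,nl_idx)→5000, (A,hash)→5000, (B,merge)→7500, (A,merge)→7750, (B,hash)→9500, (B,nl)→125250 …(+1); best=5000 via (B,nl_idx)
  {AC}: card=1000; try (C,hash)→1220, (A,merge)→2730, (C,merge)→2920, (A,hash)→4120, (A,nl)→15060, (C,nl)→15250; best=1220 via (C,hash)
  {ABC}: card=1000; try (C,hash)→8220, (A,hash)→8720, (B,hash)→11220, (B,nl_idx)→11220, (B,merge)→17220, (C,merge)→37920 …(+4); best=8220 via (C,hash)

cost=8220; order=A,B,C; methods=nl_idx,hash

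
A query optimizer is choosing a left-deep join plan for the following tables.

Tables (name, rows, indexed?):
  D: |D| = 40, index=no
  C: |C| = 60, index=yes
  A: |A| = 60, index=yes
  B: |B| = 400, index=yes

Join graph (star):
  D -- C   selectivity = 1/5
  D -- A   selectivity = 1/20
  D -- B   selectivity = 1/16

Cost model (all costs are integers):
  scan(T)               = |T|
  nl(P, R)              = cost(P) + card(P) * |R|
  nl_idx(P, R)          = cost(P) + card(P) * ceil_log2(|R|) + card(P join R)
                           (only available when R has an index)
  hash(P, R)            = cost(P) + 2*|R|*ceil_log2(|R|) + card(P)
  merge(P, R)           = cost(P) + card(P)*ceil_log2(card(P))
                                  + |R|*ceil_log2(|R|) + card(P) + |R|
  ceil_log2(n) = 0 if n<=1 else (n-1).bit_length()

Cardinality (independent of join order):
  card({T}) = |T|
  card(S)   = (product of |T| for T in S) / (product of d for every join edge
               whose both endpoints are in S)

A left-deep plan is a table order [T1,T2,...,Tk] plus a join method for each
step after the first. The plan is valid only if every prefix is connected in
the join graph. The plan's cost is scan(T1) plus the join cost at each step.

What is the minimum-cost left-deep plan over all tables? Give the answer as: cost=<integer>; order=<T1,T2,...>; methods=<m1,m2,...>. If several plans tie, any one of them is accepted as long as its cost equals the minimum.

cost=6720; order=B,D,A,C; methods=hash,hash,hash

Selinger DP (subsets sized 1..n):
  {D}: scan cost=40, card=40
  {C}: scan cost=60, card=60
  {A}: scan cost=60, card=60
  {B}: scan cost=400, card=400
  {CD}: card=480; try (D,hash)→600, (C,merge)→740, (D,merge)→760, (C,nl_idx)→760, (C,hash)→800, (C,nl)→2440 …(+1); best=600 via (D,hash)
  {AD}: card=120; try (A,nl_idx)→400, (D,hash)→600, (A,merge)→740, (D,merge)→760, (A,hash)→800, (A,nl)→2440 …(+1); best=400 via (A,nl_idx)
  {BD}: card=1000; try (D,hash)→1280, (B,nl_idx)→1400, (B,merge)→4320, (D,merge)→4680, (B,hash)→7280, (B,nl)→16040 …(+1); best=1280 via (D,hash)
  {ACD}: card=1440; try (C,hash)→1240, (C,merge)→1780, (A,hash)→1800, (C,nl_idx)→2560, (A,nl_idx)→4920, (A,merge)→5820 …(+2); best=1240 via (C,hash)
  {BCD}: card=12000; try (C,hash)→3000, (B,hash)→8280, (B,merge)→9400, (C,merge)→12700, (B,nl_idx)→16920, (C,nl_idx)→19280 …(+2); best=3000 via (C,hash)
  {ABD}: card=3000; try (A,hash)→3000, (B,nl_idx)→4480, (B,merge)→5360, (B,hash)→7720, (A,nl_idx)→10280, (A,merge)→12700 …(+2); best=3000 via (A,hash)
  {ABCD}: card=36000; try (C,hash)→6720, (B,hash)→9880, (A,hash)→15720, (B,merge)→22520, (C,merge)→42420, (B,nl_idx)→50200 …(+6); best=6720 via (C,hash)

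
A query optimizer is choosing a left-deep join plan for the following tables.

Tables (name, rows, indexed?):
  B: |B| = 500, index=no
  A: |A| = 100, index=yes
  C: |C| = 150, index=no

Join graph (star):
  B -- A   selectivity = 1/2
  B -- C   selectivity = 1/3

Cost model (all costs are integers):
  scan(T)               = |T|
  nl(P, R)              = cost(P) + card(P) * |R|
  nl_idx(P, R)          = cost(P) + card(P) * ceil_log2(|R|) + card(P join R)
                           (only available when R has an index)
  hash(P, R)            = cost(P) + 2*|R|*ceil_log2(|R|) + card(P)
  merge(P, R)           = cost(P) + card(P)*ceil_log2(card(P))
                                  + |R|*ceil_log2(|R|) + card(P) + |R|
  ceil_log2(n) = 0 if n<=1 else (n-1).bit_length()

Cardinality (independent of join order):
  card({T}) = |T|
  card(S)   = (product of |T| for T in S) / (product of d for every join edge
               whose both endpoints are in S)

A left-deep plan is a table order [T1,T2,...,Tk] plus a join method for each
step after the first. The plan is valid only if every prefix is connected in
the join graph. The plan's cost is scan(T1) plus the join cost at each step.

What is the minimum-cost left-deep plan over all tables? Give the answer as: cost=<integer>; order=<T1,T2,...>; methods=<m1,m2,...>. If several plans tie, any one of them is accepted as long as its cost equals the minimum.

Selinger DP (subsets sized 1..n):
  {B}: scan cost=500, card=500
  {A}: scan cost=100, card=100
  {C}: scan cost=150, card=150
  {AB}: card=25000; try (A,hash)→2400, (B,merge)→5900, (A,merge)→6300, (B,hash)→9200, (A,nl_idx)→29000, (B,nl)→50100 …(+1); best=2400 via (A,hash)
  {BC}: card=25000; try (C,hash)→3400, (B,merge)→6500, (C,merge)→6850, (B,hash)→9300, (B,nl)→75150, (C,nl)→75500; best=3400 via (C,hash)
  {ABC}: card=1250000; try (C,hash)→29800, (A,hash)→29800, (C,merge)→403750, (A,merge)→404200, (A,nl_idx)→1428400, (A,nl)→2503400 …(+1); best=29800 via (C,hash)

cost=29800; order=B,A,C; methods=hash,hash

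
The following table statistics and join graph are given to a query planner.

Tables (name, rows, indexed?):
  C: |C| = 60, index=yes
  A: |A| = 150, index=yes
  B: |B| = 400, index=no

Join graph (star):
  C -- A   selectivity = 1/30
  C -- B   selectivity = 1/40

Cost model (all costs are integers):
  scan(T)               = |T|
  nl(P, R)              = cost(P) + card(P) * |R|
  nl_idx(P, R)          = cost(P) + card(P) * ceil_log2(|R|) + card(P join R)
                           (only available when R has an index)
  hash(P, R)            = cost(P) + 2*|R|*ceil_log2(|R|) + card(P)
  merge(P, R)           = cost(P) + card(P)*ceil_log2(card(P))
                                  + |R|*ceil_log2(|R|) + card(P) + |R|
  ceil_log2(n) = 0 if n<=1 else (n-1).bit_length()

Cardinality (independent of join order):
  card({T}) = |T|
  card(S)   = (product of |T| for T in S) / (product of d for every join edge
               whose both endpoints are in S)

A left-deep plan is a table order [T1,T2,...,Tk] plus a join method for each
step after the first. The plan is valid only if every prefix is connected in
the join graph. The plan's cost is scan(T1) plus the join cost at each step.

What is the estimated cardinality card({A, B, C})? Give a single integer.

3000

Tables in S: A(150), B(400), C(60)
Edges inside S: C-A(d=30), C-B(d=40)
numerator = 150 * 400 * 60 = 3600000
denominator = 30 * 40 = 1200
card(S) = 3600000 / 1200 = 3000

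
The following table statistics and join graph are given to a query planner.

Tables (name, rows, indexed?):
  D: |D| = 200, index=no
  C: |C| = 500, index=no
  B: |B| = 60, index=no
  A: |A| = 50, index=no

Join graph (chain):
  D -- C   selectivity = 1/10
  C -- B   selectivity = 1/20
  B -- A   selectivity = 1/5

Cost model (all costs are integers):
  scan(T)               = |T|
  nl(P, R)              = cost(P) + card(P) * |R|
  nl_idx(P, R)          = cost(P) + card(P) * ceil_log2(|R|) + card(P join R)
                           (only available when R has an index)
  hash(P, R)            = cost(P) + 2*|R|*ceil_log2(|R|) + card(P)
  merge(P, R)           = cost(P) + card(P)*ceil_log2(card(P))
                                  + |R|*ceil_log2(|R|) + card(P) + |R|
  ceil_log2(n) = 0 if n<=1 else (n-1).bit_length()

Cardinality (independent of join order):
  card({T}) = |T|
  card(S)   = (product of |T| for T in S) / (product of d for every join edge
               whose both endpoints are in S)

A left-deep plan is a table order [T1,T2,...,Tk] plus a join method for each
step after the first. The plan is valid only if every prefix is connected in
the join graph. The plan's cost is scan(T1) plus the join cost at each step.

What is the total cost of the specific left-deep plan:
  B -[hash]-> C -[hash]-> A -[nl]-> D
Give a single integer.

step 1: scan B: cost=60, card=60
step 2: join C via hash
    card(P join C) = 60*500/(20) = 1500
    cost = 60 + 2*500*9 + 60 = 9120
step 3: join A via hash
    card(P join A) = 1500*50/(5) = 15000
    cost = 9120 + 2*50*6 + 1500 = 11220
step 4: join D via nl
    card(P join D) = 15000*200/(10) = 300000
    cost = 11220 + 15000*200 = 3011220

3011220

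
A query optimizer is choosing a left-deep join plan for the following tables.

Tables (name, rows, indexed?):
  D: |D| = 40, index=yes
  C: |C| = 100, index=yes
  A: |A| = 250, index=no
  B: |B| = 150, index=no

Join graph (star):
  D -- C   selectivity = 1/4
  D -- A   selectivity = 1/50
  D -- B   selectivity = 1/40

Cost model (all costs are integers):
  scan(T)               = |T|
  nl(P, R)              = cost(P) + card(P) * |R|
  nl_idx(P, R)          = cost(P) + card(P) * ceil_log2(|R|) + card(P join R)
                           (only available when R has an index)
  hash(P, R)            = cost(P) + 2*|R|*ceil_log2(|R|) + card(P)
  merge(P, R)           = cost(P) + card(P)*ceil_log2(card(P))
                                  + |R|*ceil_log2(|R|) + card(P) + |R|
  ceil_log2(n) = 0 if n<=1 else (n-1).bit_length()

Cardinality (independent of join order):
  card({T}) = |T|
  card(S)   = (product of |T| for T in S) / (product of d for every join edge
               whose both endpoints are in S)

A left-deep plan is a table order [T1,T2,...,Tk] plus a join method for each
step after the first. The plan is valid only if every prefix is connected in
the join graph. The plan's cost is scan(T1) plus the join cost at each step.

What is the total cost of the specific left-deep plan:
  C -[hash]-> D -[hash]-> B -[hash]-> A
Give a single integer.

step 1: scan C: cost=100, card=100
step 2: join D via hash
    card(P join D) = 100*40/(4) = 1000
    cost = 100 + 2*40*6 + 100 = 680
step 3: join B via hash
    card(P join B) = 1000*150/(40) = 3750
    cost = 680 + 2*150*8 + 1000 = 4080
step 4: join A via hash
    card(P join A) = 3750*250/(50) = 18750
    cost = 4080 + 2*250*8 + 3750 = 11830

11830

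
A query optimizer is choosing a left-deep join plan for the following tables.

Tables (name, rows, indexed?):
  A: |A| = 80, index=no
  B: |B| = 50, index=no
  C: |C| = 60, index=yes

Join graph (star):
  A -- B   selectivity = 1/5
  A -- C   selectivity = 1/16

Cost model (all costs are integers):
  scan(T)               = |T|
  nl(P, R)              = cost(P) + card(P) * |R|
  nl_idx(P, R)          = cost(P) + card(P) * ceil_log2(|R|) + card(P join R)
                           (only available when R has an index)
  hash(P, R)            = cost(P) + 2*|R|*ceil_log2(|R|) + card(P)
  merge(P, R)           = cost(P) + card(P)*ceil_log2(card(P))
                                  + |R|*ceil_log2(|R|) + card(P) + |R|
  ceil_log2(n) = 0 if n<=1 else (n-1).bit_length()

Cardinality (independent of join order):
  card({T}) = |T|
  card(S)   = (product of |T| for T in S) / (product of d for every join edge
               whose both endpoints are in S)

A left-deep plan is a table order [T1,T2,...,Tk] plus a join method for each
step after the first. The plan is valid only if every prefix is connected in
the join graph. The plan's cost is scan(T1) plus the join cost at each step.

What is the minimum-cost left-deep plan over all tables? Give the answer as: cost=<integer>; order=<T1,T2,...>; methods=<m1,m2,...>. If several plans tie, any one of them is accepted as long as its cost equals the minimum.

Selinger DP (subsets sized 1..n):
  {A}: scan cost=80, card=80
  {B}: scan cost=50, card=50
  {C}: scan cost=60, card=60
  {AB}: card=800; try (B,hash)→760, (A,merge)→1040, (B,merge)→1070, (A,hash)→1220, (A,nl)→4050, (B,nl)→4080; best=760 via (B,hash)
  {AC}: card=300; try (C,nl_idx)→860, (C,hash)→880, (A,merge)→1120, (C,merge)→1140, (A,hash)→1240, (A,nl)→4860 …(+1); best=860 via (C,nl_idx)
  {ABC}: card=3000; try (B,hash)→1760, (C,hash)→2280, (B,merge)→4210, (C,nl_idx)→8560, (C,merge)→9980, (B,nl)→15860 …(+1); best=1760 via (B,hash)

cost=1760; order=A,C,B; methods=nl_idx,hash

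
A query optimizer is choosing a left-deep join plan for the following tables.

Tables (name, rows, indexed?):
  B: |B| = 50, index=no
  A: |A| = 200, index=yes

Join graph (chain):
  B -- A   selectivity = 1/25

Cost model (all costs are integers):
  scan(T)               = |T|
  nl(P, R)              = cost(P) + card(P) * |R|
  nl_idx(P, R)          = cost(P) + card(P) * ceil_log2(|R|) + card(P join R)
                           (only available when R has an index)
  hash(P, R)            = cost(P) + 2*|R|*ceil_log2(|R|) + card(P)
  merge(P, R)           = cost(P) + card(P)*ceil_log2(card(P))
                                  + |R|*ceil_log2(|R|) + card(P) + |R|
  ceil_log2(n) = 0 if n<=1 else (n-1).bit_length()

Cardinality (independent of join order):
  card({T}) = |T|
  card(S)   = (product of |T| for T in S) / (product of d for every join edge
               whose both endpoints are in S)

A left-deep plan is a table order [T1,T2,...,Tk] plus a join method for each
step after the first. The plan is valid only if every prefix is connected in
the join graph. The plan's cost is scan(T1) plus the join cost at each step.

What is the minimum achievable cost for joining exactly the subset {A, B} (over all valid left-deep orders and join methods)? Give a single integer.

850

Selinger DP over subsets of {A,B}:
  {B}: scan cost=50, card=50
  {A}: scan cost=200, card=200
  {AB}: card=400; try (A,nl_idx)→850, (B,hash)→1000, (A,merge)→2200, (B,merge)→2350, (A,hash)→3300, (A,nl)→10050 …(+1); best=850 via (A,nl_idx)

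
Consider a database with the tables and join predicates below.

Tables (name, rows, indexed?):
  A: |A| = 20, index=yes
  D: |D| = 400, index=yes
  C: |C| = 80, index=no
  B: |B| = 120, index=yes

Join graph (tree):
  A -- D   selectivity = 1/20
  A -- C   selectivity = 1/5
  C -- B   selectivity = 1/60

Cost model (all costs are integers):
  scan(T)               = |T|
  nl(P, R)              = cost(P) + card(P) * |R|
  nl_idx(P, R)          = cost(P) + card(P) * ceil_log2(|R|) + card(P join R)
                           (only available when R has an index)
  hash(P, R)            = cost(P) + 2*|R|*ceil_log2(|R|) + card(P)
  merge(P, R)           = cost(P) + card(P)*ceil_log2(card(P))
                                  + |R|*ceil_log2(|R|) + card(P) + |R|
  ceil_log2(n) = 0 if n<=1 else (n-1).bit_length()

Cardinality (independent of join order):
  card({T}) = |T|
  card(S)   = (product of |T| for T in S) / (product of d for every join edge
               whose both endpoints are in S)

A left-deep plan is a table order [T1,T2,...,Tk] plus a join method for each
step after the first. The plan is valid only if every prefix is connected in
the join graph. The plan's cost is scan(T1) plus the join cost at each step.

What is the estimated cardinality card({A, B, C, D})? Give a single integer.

12800

Tables in S: A(20), B(120), C(80), D(400)
Edges inside S: A-D(d=20), A-C(d=5), C-B(d=60)
numerator = 20 * 120 * 80 * 400 = 76800000
denominator = 20 * 5 * 60 = 6000
card(S) = 76800000 / 6000 = 12800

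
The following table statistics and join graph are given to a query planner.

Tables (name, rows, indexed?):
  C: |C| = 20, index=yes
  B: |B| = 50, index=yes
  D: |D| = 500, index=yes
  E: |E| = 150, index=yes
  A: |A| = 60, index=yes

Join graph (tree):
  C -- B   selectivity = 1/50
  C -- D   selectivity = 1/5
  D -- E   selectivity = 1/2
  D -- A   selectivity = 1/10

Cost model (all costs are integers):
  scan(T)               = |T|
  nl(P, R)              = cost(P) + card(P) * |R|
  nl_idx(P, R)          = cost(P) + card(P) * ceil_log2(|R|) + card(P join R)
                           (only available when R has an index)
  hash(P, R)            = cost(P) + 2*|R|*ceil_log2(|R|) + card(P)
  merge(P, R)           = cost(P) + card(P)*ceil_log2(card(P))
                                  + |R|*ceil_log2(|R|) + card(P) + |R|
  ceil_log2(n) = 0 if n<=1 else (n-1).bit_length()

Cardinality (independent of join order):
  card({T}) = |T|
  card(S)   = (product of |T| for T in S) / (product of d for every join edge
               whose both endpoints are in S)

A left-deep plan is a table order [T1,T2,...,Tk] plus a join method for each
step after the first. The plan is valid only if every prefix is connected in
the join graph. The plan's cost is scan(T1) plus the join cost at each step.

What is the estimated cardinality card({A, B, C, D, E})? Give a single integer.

900000

Tables in S: A(60), B(50), C(20), D(500), E(150)
Edges inside S: C-B(d=50), C-D(d=5), D-E(d=2), D-A(d=10)
numerator = 60 * 50 * 20 * 500 * 150 = 4500000000
denominator = 50 * 5 * 2 * 10 = 5000
card(S) = 4500000000 / 5000 = 900000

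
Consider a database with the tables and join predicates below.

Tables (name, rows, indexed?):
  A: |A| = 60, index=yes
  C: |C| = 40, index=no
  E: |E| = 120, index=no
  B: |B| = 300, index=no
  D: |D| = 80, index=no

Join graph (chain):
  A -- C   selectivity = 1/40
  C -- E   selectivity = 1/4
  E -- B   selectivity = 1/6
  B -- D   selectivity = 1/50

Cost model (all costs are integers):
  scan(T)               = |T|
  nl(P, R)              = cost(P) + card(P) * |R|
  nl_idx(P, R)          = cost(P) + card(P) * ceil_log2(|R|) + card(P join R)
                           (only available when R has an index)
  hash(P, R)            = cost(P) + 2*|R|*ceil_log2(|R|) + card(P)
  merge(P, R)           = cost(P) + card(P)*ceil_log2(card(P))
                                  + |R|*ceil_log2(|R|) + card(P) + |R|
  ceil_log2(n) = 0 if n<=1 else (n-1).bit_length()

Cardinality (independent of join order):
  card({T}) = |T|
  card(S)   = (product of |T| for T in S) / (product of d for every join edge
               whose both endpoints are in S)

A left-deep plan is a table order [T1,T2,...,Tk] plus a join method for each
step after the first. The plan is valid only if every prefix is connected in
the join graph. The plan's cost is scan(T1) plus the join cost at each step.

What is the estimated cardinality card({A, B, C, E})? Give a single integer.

90000

Tables in S: A(60), B(300), C(40), E(120)
Edges inside S: A-C(d=40), C-E(d=4), E-B(d=6)
numerator = 60 * 300 * 40 * 120 = 86400000
denominator = 40 * 4 * 6 = 960
card(S) = 86400000 / 960 = 90000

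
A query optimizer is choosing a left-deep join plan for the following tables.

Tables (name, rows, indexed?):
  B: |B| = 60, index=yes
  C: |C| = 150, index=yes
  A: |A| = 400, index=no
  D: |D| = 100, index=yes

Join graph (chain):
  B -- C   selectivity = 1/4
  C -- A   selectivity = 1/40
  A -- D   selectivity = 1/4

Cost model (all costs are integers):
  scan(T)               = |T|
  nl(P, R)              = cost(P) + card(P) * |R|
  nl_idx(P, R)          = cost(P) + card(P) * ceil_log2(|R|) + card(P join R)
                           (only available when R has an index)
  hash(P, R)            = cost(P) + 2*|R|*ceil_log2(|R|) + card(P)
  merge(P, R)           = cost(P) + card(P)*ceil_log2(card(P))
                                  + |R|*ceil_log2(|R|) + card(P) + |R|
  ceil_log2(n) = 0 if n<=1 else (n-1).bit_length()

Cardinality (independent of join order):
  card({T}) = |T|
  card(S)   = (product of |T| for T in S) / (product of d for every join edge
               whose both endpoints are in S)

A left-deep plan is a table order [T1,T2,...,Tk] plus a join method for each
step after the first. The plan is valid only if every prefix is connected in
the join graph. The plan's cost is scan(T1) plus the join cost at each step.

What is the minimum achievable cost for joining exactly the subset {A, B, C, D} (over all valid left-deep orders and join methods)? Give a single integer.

29320

Selinger DP over subsets of {A,B,C,D}:
  {B}: scan cost=60, card=60
  {C}: scan cost=150, card=150
  {A}: scan cost=400, card=400
  {D}: scan cost=100, card=100
  {BC}: card=2250; try (B,hash)→1020, (C,merge)→1830, (B,merge)→1920, (C,hash)→2520, (C,nl_idx)→2790, (B,nl_idx)→3300 …(+2); best=1020 via (B,hash)
  {AC}: card=1500; try (C,hash)→3200, (C,nl_idx)→5100, (A,merge)→5500, (C,merge)→5750, (A,hash)→7500, (A,nl)→60150 …(+1); best=3200 via (C,hash)
  {AD}: card=10000; try (D,hash)→2200, (A,merge)→4900, (D,merge)→5200, (A,hash)→7400, (D,nl_idx)→13200, (A,nl)→40100 …(+1); best=2200 via (D,hash)
  {ABC}: card=22500; try (B,hash)→5420, (A,hash)→10470, (B,merge)→21620, (A,merge)→34270, (B,nl_idx)→34700, (B,nl)→93200 …(+1); best=5420 via (B,hash)
  {ACD}: card=37500; try (D,hash)→6100, (C,hash)→14600, (D,merge)→22000, (D,nl_idx)→51200, (C,nl_idx)→119700, (D,nl)→153200 …(+2); best=6100 via (D,hash)
  {ABCD}: card=562500; try (D,hash)→29320, (B,hash)→44320, (D,merge)→366220, (B,merge)→644020, (D,nl_idx)→725420, (B,nl_idx)→793600 …(+2); best=29320 via (D,hash)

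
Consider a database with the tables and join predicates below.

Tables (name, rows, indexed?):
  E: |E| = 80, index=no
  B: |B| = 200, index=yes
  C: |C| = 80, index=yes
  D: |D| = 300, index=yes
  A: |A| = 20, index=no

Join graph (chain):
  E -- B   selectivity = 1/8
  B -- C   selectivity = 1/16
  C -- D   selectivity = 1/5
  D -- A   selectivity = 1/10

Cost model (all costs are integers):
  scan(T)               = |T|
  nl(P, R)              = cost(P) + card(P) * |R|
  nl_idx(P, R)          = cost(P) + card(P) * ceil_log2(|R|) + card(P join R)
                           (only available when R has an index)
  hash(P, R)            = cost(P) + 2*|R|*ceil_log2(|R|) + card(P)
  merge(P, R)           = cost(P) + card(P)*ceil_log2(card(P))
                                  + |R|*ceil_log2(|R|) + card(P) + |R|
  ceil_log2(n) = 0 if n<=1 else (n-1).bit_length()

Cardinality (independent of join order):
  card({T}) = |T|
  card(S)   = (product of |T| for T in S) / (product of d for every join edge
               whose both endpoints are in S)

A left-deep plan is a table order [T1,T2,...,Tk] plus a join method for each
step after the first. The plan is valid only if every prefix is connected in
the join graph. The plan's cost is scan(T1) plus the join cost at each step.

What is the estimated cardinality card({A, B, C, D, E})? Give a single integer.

Tables in S: A(20), B(200), C(80), D(300), E(80)
Edges inside S: E-B(d=8), B-C(d=16), C-D(d=5), D-A(d=10)
numerator = 20 * 200 * 80 * 300 * 80 = 7680000000
denominator = 8 * 16 * 5 * 10 = 6400
card(S) = 7680000000 / 6400 = 1200000

1200000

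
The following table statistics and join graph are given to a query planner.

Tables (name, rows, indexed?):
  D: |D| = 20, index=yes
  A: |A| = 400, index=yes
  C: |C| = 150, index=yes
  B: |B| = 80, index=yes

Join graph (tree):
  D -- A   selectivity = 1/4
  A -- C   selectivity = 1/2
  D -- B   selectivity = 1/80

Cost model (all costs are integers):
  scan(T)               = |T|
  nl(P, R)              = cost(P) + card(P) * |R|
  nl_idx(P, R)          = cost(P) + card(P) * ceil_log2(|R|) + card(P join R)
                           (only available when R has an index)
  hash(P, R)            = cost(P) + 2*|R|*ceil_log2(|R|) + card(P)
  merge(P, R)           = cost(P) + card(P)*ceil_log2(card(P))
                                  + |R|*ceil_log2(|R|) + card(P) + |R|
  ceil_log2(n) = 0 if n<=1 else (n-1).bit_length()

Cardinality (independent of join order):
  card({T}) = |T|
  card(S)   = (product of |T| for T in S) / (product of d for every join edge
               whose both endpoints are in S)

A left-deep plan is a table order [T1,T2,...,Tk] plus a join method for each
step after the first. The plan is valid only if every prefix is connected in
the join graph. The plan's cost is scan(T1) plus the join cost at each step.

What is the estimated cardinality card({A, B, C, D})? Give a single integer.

150000

Tables in S: A(400), B(80), C(150), D(20)
Edges inside S: D-A(d=4), A-C(d=2), D-B(d=80)
numerator = 400 * 80 * 150 * 20 = 96000000
denominator = 4 * 2 * 80 = 640
card(S) = 96000000 / 640 = 150000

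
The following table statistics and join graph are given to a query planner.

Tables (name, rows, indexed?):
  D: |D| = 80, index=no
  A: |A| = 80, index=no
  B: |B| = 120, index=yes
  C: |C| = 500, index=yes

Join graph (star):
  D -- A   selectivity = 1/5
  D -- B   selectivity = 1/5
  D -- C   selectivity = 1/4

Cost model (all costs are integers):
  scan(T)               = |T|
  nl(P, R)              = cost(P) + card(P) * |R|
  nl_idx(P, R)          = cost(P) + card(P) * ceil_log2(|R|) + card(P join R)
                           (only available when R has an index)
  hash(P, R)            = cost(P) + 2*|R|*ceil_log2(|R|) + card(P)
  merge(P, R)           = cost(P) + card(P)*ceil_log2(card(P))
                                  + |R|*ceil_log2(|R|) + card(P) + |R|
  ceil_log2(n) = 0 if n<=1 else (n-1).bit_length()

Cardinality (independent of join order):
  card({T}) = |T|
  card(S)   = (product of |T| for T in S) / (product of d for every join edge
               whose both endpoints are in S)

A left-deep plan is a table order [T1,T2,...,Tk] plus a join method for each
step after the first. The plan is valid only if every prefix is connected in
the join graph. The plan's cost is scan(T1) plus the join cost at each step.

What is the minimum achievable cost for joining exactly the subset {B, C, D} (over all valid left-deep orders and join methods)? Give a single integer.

12280

Selinger DP over subsets of {B,C,D}:
  {D}: scan cost=80, card=80
  {B}: scan cost=120, card=120
  {C}: scan cost=500, card=500
  {BD}: card=1920; try (D,hash)→1360, (B,merge)→1680, (D,merge)→1720, (B,hash)→1840, (B,nl_idx)→2560, (B,nl)→9680 …(+1); best=1360 via (D,hash)
  {CD}: card=10000; try (D,hash)→2120, (C,merge)→5720, (D,merge)→6140, (C,hash)→9160, (C,nl_idx)→10800, (C,nl)→40080 …(+1); best=2120 via (D,hash)
  {BCD}: card=240000; try (C,hash)→12280, (B,hash)→13800, (C,merge)→29400, (B,merge)→153080, (C,nl_idx)→258640, (B,nl_idx)→312120 …(+2); best=12280 via (C,hash)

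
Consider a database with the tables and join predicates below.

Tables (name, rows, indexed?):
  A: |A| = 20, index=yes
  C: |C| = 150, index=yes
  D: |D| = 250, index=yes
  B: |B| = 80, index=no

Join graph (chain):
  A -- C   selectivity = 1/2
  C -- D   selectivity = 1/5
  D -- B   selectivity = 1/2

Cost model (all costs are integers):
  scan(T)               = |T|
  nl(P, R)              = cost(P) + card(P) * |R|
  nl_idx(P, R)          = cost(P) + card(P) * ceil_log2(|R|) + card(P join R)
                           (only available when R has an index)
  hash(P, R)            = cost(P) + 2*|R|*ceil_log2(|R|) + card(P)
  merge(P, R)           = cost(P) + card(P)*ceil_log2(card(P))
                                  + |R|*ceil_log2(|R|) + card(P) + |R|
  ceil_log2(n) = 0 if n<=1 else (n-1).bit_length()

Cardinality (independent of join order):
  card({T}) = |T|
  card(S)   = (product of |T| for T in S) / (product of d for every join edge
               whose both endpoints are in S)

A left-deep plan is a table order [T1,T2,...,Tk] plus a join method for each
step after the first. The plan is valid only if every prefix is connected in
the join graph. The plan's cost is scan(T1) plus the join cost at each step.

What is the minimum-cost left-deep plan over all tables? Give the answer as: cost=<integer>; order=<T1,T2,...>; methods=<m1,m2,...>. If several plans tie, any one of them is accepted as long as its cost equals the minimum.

cost=82120; order=C,A,D,B; methods=hash,hash,hash

Selinger DP (subsets sized 1..n):
  {A}: scan cost=20, card=20
  {C}: scan cost=150, card=150
  {D}: scan cost=250, card=250
  {B}: scan cost=80, card=80
  {AC}: card=1500; try (A,hash)→500, (C,merge)→1490, (A,merge)→1620, (C,nl_idx)→1680, (A,nl_idx)→2400, (C,hash)→2440 …(+2); best=500 via (A,hash)
  {CD}: card=7500; try (C,hash)→2900, (D,merge)→3750, (C,merge)→3850, (D,hash)→4300, (D,nl_idx)→8850, (C,nl_idx)→9750 …(+2); best=2900 via (C,hash)
  {BD}: card=10000; try (B,hash)→1620, (D,merge)→2970, (B,merge)→3140, (D,hash)→4160, (D,nl_idx)→10720, (D,nl)→20080 …(+1); best=1620 via (B,hash)
  {ACD}: card=75000; try (D,hash)→6000, (A,hash)→10600, (D,merge)→20750, (D,nl_idx)→87500, (A,merge)→108020, (A,nl_idx)→115400 …(+2); best=6000 via (D,hash)
  {BCD}: card=300000; try (B,hash)→11520, (C,hash)→14020, (B,merge)→108540, (C,merge)→152970, (C,nl_idx)→381620, (B,nl)→602900 …(+1); best=11520 via (B,hash)
  {ABCD}: card=3000000; try (B,hash)→82120, (A,hash)→311720, (B,merge)→1356640, (A,nl_idx)→4511520, (B,nl)→6006000, (A,nl)→6011520 …(+1); best=82120 via (B,hash)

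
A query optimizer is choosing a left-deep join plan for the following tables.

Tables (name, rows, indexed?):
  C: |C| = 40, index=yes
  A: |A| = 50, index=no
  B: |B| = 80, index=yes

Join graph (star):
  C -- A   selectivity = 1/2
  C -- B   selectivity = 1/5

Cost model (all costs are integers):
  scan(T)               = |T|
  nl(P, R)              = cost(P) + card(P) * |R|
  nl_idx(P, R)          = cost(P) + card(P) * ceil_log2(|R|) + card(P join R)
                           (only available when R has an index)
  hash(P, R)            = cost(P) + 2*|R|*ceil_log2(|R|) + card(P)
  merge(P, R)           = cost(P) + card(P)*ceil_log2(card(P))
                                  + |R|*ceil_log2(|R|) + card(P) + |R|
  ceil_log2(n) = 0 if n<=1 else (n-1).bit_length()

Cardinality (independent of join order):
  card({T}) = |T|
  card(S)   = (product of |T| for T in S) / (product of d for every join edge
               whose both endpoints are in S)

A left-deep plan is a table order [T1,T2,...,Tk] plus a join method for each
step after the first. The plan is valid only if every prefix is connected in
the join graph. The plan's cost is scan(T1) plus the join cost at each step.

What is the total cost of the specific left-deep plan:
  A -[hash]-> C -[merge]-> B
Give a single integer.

step 1: scan A: cost=50, card=50
step 2: join C via hash
    card(P join C) = 50*40/(2) = 1000
    cost = 50 + 2*40*6 + 50 = 580
step 3: join B via merge
    card(P join B) = 1000*80/(5) = 16000
    cost = 580 + 1000*10 + 80*7 + 1000 + 80 = 12220

12220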